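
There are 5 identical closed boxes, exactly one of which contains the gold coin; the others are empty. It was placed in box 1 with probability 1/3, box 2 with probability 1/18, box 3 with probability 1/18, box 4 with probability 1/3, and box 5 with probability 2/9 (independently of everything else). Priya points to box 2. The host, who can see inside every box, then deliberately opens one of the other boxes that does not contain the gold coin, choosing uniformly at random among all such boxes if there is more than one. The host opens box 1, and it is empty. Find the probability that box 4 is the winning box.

24/47

Apply Bayes' rule, conditioning on where the gold coin actually is.
If it is in box 1 (prior 1/3): the host opened box 1, so this case is ruled out; weight (1/3)·0 = 0.
If it is in box 2 (prior 1/18): the host has 4 equally likely choices, so probability 1/4; weight (1/18)·(1/4) = 1/72.
If it is in box 3 (prior 1/18): the host has 3 equally likely choices, so probability 1/3; weight (1/18)·(1/3) = 1/54.
If it is in box 4 (prior 1/3): the host has 3 equally likely choices, so probability 1/3; weight (1/3)·(1/3) = 1/9.
If it is in box 5 (prior 2/9): the host has 3 equally likely choices, so probability 1/3; weight (2/9)·(1/3) = 2/27.
The weights sum to 47/216.
So P(the gold coin in box 4 | the host opened box 1) = (1/9) / (47/216) = 24/47.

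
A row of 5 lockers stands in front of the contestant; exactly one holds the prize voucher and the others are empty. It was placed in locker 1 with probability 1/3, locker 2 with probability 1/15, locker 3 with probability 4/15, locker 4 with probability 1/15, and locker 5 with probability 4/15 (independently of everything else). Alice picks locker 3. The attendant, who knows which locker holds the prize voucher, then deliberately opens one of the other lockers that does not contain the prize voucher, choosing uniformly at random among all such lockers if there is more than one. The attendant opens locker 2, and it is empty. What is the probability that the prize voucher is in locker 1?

5/13

Consider each possible location of the prize voucher in turn.
If it is in locker 1 (prior 1/3): the attendant has 3 equally likely choices, so probability 1/3; weight (1/3)·(1/3) = 1/9.
If it is in locker 2 (prior 1/15): the attendant opened locker 2, so this case is ruled out; weight (1/15)·0 = 0.
If it is in locker 3 (prior 4/15): the attendant has 4 equally likely choices, so probability 1/4; weight (4/15)·(1/4) = 1/15.
If it is in locker 4 (prior 1/15): the attendant has 3 equally likely choices, so probability 1/3; weight (1/15)·(1/3) = 1/45.
If it is in locker 5 (prior 4/15): the attendant has 3 equally likely choices, so probability 1/3; weight (4/15)·(1/3) = 4/45.
The weights sum to 13/45.
So P(the prize voucher in locker 1 | the attendant opened locker 2) = (1/9) / (13/45) = 5/13.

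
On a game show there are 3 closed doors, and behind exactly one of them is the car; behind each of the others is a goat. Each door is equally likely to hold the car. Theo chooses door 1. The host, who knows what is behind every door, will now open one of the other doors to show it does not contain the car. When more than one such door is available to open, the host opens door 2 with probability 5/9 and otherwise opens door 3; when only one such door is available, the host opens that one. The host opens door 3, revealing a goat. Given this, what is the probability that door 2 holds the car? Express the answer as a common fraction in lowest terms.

Consider each possible location of the car in turn.
If it is behind door 1 (prior 1/3): door 2 is available but not opened, probability 4/9; weight (1/3)·(4/9) = 4/27.
If it is behind door 2 (prior 1/3): only door 3 is available, probability 1; weight (1/3)·1 = 1/3.
If it is behind door 3 (prior 1/3): the host opened door 3, so this case is ruled out; weight (1/3)·0 = 0.
The weights sum to 13/27.
So P(the car behind door 2 | the host opened door 3) = (1/3) / (13/27) = 9/13.

9/13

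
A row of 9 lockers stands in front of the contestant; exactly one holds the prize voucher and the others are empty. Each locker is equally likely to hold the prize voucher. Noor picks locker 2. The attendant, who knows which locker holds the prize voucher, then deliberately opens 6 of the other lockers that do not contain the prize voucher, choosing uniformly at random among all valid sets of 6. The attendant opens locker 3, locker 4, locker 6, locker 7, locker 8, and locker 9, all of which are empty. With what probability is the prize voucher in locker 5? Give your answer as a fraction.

Apply Bayes' rule, conditioning on where the prize voucher actually is.
If it is in either of lockers 1 and 5 (prior 1/9 each): the attendant has 7 equally likely choices, so probability 1/7; weight (1/9)·(1/7) = 1/63 each.
If it is in locker 2 (prior 1/9): the attendant has 28 equally likely choices, so probability 1/28; weight (1/9)·(1/28) = 1/252.
If it is in any of lockers 3, 4, 6, 7, 8, and 9 (prior 1/9 each): that locker was opened and seen not to hold the prize — ruled out; weight (1/9)·0 = 0 each.
The weights sum to 1/28.
So P(the prize voucher in locker 5 | the attendant opened locker 3, locker 4, locker 6, locker 7, locker 8, and locker 9) = (1/63) / (1/28) = 4/9.

4/9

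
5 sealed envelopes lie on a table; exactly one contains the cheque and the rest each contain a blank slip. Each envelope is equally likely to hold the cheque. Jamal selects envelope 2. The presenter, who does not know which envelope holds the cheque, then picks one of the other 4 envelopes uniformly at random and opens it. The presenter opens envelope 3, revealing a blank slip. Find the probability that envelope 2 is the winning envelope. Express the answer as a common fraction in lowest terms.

1/4

Because the presenter chose which envelope to open without knowing where the cheque is, the choice is independent of the prize location. Learning that envelope 3 does not hold the cheque simply rules out that one location and leaves the remaining 4 envelopes still equally likely by symmetry.
So P(the cheque in envelope 2) = 1/4.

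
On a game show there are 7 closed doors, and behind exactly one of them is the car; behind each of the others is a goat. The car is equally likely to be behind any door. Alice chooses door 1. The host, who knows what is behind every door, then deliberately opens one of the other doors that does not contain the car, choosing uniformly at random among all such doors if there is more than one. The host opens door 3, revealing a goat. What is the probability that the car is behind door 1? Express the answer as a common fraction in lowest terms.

Apply Bayes' rule, conditioning on where the car actually is.
If it is behind door 1 (prior 1/7): the host has 6 equally likely choices, so probability 1/6; weight (1/7)·(1/6) = 1/42.
If it is behind any of doors 2, 4, 5, 6, and 7 (prior 1/7 each): the host has 5 equally likely choices, so probability 1/5; weight (1/7)·(1/5) = 1/35 each.
If it is behind door 3 (prior 1/7): the host opened door 3, so this case is ruled out; weight (1/7)·0 = 0.
The weights sum to 1/6.
So P(the car behind door 1 | the host opened door 3) = (1/42) / (1/6) = 1/7.

1/7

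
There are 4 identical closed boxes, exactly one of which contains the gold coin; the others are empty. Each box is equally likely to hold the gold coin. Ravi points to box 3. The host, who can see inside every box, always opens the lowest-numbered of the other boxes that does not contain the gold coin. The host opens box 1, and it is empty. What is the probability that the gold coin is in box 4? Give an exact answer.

1/3

Consider each possible location of the gold coin in turn.
If it is in box 1 (prior 1/4): the host opened box 1, so this case is ruled out; weight (1/4)·0 = 0.
If it is in any of boxes 2, 3, and 4 (prior 1/4 each): box 1 is the lowest-numbered option available, probability 1; weight (1/4)·1 = 1/4 each.
The weights sum to 3/4.
So P(the gold coin in box 4 | the host opened box 1) = (1/4) / (3/4) = 1/3.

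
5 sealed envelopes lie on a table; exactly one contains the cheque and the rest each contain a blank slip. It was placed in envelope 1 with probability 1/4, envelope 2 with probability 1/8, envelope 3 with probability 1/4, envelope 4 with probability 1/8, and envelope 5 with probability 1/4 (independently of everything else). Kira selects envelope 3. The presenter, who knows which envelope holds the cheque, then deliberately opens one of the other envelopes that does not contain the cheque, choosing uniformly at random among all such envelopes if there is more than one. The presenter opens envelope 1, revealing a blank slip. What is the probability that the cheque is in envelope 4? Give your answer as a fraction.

Apply Bayes' rule, conditioning on where the cheque actually is.
If it is in envelope 1 (prior 1/4): the presenter opened envelope 1, so this case is ruled out; weight (1/4)·0 = 0.
If it is in either of envelopes 2 and 4 (prior 1/8 each): the presenter has 3 equally likely choices, so probability 1/3; weight (1/8)·(1/3) = 1/24 each.
If it is in envelope 3 (prior 1/4): the presenter has 4 equally likely choices, so probability 1/4; weight (1/4)·(1/4) = 1/16.
If it is in envelope 5 (prior 1/4): the presenter has 3 equally likely choices, so probability 1/3; weight (1/4)·(1/3) = 1/12.
The weights sum to 11/48.
So P(the cheque in envelope 4 | the presenter opened envelope 1) = (1/24) / (11/48) = 2/11.

2/11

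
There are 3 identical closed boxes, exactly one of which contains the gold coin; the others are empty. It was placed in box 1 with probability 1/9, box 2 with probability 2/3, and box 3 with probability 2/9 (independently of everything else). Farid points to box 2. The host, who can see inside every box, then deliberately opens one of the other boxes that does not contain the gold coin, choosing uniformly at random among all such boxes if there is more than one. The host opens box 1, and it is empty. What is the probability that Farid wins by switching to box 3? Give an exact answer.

Condition on the true location of the gold coin.
If it is in box 1 (prior 1/9): the host opened box 1, so this case is ruled out; weight (1/9)·0 = 0.
If it is in box 2 (prior 2/3): the host has 2 equally likely choices, so probability 1/2; weight (2/3)·(1/2) = 1/3.
If it is in box 3 (prior 2/9): the host has no choice, probability 1; weight (2/9)·1 = 2/9.
The weights sum to 5/9.
So P(the gold coin in box 3 | the host opened box 1) = (2/9) / (5/9) = 2/5.

2/5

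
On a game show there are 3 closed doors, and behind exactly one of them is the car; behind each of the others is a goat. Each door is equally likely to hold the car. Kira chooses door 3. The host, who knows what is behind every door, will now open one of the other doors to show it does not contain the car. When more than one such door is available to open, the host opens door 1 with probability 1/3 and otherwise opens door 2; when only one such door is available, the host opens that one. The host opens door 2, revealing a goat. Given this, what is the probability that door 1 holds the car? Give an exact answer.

Apply Bayes' rule, conditioning on where the car actually is.
If it is behind door 1 (prior 1/3): only door 2 is available, probability 1; weight (1/3)·1 = 1/3.
If it is behind door 2 (prior 1/3): the host opened door 2, so this case is ruled out; weight (1/3)·0 = 0.
If it is behind door 3 (prior 1/3): door 1 is available but not opened, probability 2/3; weight (1/3)·(2/3) = 2/9.
The weights sum to 5/9.
So P(the car behind door 1 | the host opened door 2) = (1/3) / (5/9) = 3/5.

3/5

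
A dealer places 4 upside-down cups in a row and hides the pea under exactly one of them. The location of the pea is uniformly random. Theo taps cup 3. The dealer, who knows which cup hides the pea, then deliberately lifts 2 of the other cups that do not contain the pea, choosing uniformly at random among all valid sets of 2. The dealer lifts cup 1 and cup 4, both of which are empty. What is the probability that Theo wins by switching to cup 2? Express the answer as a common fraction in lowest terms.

Apply Bayes' rule, conditioning on where the pea actually is.
If it is under either of cups 1 and 4 (prior 1/4 each): that cup was opened and seen not to hold the prize — ruled out; weight (1/4)·0 = 0 each.
If it is under cup 2 (prior 1/4): the dealer has no choice, probability 1; weight (1/4)·1 = 1/4.
If it is under cup 3 (prior 1/4): the dealer has 3 equally likely choices, so probability 1/3; weight (1/4)·(1/3) = 1/12.
The weights sum to 1/3.
So P(the pea under cup 2 | the dealer opened cup 1 and cup 4) = (1/4) / (1/3) = 3/4.

3/4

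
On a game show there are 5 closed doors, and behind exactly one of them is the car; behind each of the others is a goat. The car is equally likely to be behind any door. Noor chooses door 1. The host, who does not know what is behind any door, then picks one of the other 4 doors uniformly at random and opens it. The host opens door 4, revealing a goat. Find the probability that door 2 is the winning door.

1/4

Because the host chose which door to open without knowing where the car is, the choice is independent of the prize location. Learning that door 4 does not hold the car simply rules out that one location and leaves the remaining 4 doors still equally likely by symmetry.
So P(the car behind door 2) = 1/4.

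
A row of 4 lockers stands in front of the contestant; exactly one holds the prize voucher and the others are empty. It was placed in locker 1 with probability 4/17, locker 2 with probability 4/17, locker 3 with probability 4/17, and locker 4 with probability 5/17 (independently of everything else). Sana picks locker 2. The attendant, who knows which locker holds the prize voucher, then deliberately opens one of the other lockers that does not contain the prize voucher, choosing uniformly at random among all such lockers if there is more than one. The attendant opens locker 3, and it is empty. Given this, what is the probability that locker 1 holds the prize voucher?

12/35

Apply Bayes' rule, conditioning on where the prize voucher actually is.
If it is in locker 1 (prior 4/17): the attendant has 2 equally likely choices, so probability 1/2; weight (4/17)·(1/2) = 2/17.
If it is in locker 2 (prior 4/17): the attendant has 3 equally likely choices, so probability 1/3; weight (4/17)·(1/3) = 4/51.
If it is in locker 3 (prior 4/17): the attendant opened locker 3, so this case is ruled out; weight (4/17)·0 = 0.
If it is in locker 4 (prior 5/17): the attendant has 2 equally likely choices, so probability 1/2; weight (5/17)·(1/2) = 5/34.
The weights sum to 35/102.
So P(the prize voucher in locker 1 | the attendant opened locker 3) = (2/17) / (35/102) = 12/35.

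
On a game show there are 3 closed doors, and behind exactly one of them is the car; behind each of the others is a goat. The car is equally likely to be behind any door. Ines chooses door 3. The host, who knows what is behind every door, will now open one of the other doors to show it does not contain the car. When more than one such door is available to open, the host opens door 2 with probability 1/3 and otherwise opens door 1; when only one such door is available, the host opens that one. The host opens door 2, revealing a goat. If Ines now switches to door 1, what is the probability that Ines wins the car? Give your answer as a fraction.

Apply Bayes' rule, conditioning on where the car actually is.
If it is behind door 1 (prior 1/3): only door 2 is available, probability 1; weight (1/3)·1 = 1/3.
If it is behind door 2 (prior 1/3): the host opened door 2, so this case is ruled out; weight (1/3)·0 = 0.
If it is behind door 3 (prior 1/3): door 2 is available, opened with probability 1/3; weight (1/3)·(1/3) = 1/9.
The weights sum to 4/9.
So P(the car behind door 1 | the host opened door 2) = (1/3) / (4/9) = 3/4.

3/4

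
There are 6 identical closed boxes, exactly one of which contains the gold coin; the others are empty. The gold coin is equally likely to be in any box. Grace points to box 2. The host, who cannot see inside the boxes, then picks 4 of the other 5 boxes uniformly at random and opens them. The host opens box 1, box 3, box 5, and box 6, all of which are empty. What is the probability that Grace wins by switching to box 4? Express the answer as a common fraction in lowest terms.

Apply Bayes' rule, conditioning on where the gold coin actually is.
If it is in any of boxes 1, 3, 5, and 6 (prior 1/6 each): that box was opened and seen not to hold the prize — ruled out; weight (1/6)·0 = 0 each.
If it is in either of boxes 2 and 4 (prior 1/6 each): the host picks exactly this set with probability 1/5 regardless, and none is the prize; weight (1/6)·(1/5) = 1/30 each.
The weights sum to 1/15.
So P(the gold coin in box 4 | the host opened box 1, box 3, box 5, and box 6) = (1/30) / (1/15) = 1/2.

1/2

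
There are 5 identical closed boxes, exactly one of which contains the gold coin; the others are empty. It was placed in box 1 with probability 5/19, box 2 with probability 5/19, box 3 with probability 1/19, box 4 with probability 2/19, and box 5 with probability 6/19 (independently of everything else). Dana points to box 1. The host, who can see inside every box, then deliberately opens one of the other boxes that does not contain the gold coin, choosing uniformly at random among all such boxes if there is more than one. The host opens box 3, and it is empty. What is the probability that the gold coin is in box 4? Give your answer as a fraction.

8/67

Condition on the true location of the gold coin.
If it is in box 1 (prior 5/19): the host has 4 equally likely choices, so probability 1/4; weight (5/19)·(1/4) = 5/76.
If it is in box 2 (prior 5/19): the host has 3 equally likely choices, so probability 1/3; weight (5/19)·(1/3) = 5/57.
If it is in box 3 (prior 1/19): the host opened box 3, so this case is ruled out; weight (1/19)·0 = 0.
If it is in box 4 (prior 2/19): the host has 3 equally likely choices, so probability 1/3; weight (2/19)·(1/3) = 2/57.
If it is in box 5 (prior 6/19): the host has 3 equally likely choices, so probability 1/3; weight (6/19)·(1/3) = 2/19.
The weights sum to 67/228.
So P(the gold coin in box 4 | the host opened box 3) = (2/57) / (67/228) = 8/67.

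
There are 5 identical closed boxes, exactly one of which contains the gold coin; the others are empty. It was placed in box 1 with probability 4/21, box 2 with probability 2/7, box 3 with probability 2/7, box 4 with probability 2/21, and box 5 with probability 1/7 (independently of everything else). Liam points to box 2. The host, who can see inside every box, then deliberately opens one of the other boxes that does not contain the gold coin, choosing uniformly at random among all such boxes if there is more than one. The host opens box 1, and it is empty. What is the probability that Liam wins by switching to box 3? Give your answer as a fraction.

12/31

Consider each possible location of the gold coin in turn.
If it is in box 1 (prior 4/21): the host opened box 1, so this case is ruled out; weight (4/21)·0 = 0.
If it is in box 2 (prior 2/7): the host has 4 equally likely choices, so probability 1/4; weight (2/7)·(1/4) = 1/14.
If it is in box 3 (prior 2/7): the host has 3 equally likely choices, so probability 1/3; weight (2/7)·(1/3) = 2/21.
If it is in box 4 (prior 2/21): the host has 3 equally likely choices, so probability 1/3; weight (2/21)·(1/3) = 2/63.
If it is in box 5 (prior 1/7): the host has 3 equally likely choices, so probability 1/3; weight (1/7)·(1/3) = 1/21.
The weights sum to 31/126.
So P(the gold coin in box 3 | the host opened box 1) = (2/21) / (31/126) = 12/31.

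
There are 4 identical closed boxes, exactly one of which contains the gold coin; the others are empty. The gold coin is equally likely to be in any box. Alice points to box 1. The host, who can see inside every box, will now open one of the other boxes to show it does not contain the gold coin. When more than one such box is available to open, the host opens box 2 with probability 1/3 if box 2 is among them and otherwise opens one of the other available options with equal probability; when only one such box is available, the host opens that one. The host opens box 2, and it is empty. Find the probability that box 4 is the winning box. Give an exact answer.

Consider each possible location of the gold coin in turn.
If it is in any of boxes 1, 3, and 4 (prior 1/4 each): box 2 is available, opened with probability 1/3; weight (1/4)·(1/3) = 1/12 each.
If it is in box 2 (prior 1/4): the host opened box 2, so this case is ruled out; weight (1/4)·0 = 0.
The weights sum to 1/4.
So P(the gold coin in box 4 | the host opened box 2) = (1/12) / (1/4) = 1/3.

1/3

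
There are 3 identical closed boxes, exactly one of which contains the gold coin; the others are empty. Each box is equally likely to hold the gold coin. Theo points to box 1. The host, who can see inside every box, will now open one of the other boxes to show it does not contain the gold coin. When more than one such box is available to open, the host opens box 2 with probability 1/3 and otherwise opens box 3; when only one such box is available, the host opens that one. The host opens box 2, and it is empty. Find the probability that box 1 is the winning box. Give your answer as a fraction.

1/4

Condition on the true location of the gold coin.
If it is in box 1 (prior 1/3): box 2 is available, opened with probability 1/3; weight (1/3)·(1/3) = 1/9.
If it is in box 2 (prior 1/3): the host opened box 2, so this case is ruled out; weight (1/3)·0 = 0.
If it is in box 3 (prior 1/3): only box 2 is available, probability 1; weight (1/3)·1 = 1/3.
The weights sum to 4/9.
So P(the gold coin in box 1 | the host opened box 2) = (1/9) / (4/9) = 1/4.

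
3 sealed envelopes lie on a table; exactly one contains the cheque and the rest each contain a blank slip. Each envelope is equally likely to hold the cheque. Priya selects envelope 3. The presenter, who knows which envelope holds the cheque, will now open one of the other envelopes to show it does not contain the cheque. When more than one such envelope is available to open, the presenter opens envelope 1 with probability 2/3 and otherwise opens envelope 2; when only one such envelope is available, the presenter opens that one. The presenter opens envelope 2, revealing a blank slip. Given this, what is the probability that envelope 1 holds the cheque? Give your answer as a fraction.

3/4

Condition on the true location of the cheque.
If it is in envelope 1 (prior 1/3): only envelope 2 is available, probability 1; weight (1/3)·1 = 1/3.
If it is in envelope 2 (prior 1/3): the presenter opened envelope 2, so this case is ruled out; weight (1/3)·0 = 0.
If it is in envelope 3 (prior 1/3): envelope 1 is available but not opened, probability 1/3; weight (1/3)·(1/3) = 1/9.
The weights sum to 4/9.
So P(the cheque in envelope 1 | the presenter opened envelope 2) = (1/3) / (4/9) = 3/4.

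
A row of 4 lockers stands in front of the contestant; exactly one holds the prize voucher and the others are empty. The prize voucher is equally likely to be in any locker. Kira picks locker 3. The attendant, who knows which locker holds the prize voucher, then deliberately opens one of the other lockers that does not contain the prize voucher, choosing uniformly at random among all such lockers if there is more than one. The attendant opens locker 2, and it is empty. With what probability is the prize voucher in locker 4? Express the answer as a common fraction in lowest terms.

3/8

Consider each possible location of the prize voucher in turn.
If it is in either of lockers 1 and 4 (prior 1/4 each): the attendant has 2 equally likely choices, so probability 1/2; weight (1/4)·(1/2) = 1/8 each.
If it is in locker 2 (prior 1/4): the attendant opened locker 2, so this case is ruled out; weight (1/4)·0 = 0.
If it is in locker 3 (prior 1/4): the attendant has 3 equally likely choices, so probability 1/3; weight (1/4)·(1/3) = 1/12.
The weights sum to 1/3.
So P(the prize voucher in locker 4 | the attendant opened locker 2) = (1/8) / (1/3) = 3/8.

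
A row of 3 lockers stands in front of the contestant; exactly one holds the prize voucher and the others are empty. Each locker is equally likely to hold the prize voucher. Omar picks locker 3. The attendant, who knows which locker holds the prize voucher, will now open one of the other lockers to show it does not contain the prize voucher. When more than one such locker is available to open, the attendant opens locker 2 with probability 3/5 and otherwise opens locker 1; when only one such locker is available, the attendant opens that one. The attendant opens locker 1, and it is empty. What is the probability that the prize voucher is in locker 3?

Condition on the true location of the prize voucher.
If it is in locker 1 (prior 1/3): the attendant opened locker 1, so this case is ruled out; weight (1/3)·0 = 0.
If it is in locker 2 (prior 1/3): only locker 1 is available, probability 1; weight (1/3)·1 = 1/3.
If it is in locker 3 (prior 1/3): locker 2 is available but not opened, probability 2/5; weight (1/3)·(2/5) = 2/15.
The weights sum to 7/15.
So P(the prize voucher in locker 3 | the attendant opened locker 1) = (2/15) / (7/15) = 2/7.

2/7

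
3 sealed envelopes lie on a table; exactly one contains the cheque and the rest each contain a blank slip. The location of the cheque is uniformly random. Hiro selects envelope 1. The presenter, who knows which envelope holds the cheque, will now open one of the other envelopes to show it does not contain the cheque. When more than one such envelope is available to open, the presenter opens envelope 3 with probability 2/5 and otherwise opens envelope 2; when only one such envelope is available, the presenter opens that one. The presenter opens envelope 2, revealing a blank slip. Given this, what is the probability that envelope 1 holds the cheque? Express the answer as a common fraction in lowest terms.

Consider each possible location of the cheque in turn.
If it is in envelope 1 (prior 1/3): envelope 3 is available but not opened, probability 3/5; weight (1/3)·(3/5) = 1/5.
If it is in envelope 2 (prior 1/3): the presenter opened envelope 2, so this case is ruled out; weight (1/3)·0 = 0.
If it is in envelope 3 (prior 1/3): only envelope 2 is available, probability 1; weight (1/3)·1 = 1/3.
The weights sum to 8/15.
So P(the cheque in envelope 1 | the presenter opened envelope 2) = (1/5) / (8/15) = 3/8.

3/8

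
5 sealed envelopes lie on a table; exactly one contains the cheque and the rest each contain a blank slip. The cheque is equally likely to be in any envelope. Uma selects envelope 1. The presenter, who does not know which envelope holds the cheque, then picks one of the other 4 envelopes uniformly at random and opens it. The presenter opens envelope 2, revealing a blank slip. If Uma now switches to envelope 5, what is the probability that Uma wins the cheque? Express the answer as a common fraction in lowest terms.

Consider each possible location of the cheque in turn.
If it is in any of envelopes 1, 3, 4, and 5 (prior 1/5 each): the presenter picks envelope 2 with probability 1/4 regardless, and it is not the prize; weight (1/5)·(1/4) = 1/20 each.
If it is in envelope 2 (prior 1/5): the presenter opened envelope 2, so this case is ruled out; weight (1/5)·0 = 0.
The weights sum to 1/5.
So P(the cheque in envelope 5 | the presenter opened envelope 2) = (1/20) / (1/5) = 1/4.

1/4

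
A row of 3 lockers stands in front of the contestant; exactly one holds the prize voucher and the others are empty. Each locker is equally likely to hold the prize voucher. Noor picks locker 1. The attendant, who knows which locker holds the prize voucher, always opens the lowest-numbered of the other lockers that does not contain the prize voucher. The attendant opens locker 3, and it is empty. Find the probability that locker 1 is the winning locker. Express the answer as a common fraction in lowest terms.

Condition on the true location of the prize voucher.
If it is in locker 1 (prior 1/3): the attendant would have opened locker 2 instead, probability 0; weight (1/3)·0 = 0.
If it is in locker 2 (prior 1/3): locker 3 is the lowest-numbered option available, probability 1; weight (1/3)·1 = 1/3.
If it is in locker 3 (prior 1/3): the attendant opened locker 3, so this case is ruled out; weight (1/3)·0 = 0.
The weights sum to 1/3.
So P(the prize voucher in locker 1 | the attendant opened locker 3) = 0 / (1/3) = 0.

0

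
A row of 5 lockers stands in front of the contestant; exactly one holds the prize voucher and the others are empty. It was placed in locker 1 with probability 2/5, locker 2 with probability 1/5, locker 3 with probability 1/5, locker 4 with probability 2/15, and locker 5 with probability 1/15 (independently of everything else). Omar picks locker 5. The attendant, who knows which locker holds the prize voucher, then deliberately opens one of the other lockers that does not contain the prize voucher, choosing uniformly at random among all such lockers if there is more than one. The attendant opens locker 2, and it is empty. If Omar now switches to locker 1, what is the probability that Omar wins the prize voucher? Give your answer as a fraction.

24/47

Consider each possible location of the prize voucher in turn.
If it is in locker 1 (prior 2/5): the attendant has 3 equally likely choices, so probability 1/3; weight (2/5)·(1/3) = 2/15.
If it is in locker 2 (prior 1/5): the attendant opened locker 2, so this case is ruled out; weight (1/5)·0 = 0.
If it is in locker 3 (prior 1/5): the attendant has 3 equally likely choices, so probability 1/3; weight (1/5)·(1/3) = 1/15.
If it is in locker 4 (prior 2/15): the attendant has 3 equally likely choices, so probability 1/3; weight (2/15)·(1/3) = 2/45.
If it is in locker 5 (prior 1/15): the attendant has 4 equally likely choices, so probability 1/4; weight (1/15)·(1/4) = 1/60.
The weights sum to 47/180.
So P(the prize voucher in locker 1 | the attendant opened locker 2) = (2/15) / (47/180) = 24/47.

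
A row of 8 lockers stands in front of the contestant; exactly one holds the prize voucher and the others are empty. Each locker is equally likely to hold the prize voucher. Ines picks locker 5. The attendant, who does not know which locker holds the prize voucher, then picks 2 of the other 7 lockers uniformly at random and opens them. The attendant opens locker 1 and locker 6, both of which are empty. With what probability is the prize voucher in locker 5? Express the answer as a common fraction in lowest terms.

Condition on the true location of the prize voucher.
If it is in either of lockers 1 and 6 (prior 1/8 each): that locker was opened and seen not to hold the prize — ruled out; weight (1/8)·0 = 0 each.
If it is in any of lockers 2, 3, 4, 5, 7, and 8 (prior 1/8 each): the attendant picks exactly this set with probability 1/21 regardless, and none is the prize; weight (1/8)·(1/21) = 1/168 each.
The weights sum to 1/28.
So P(the prize voucher in locker 5 | the attendant opened locker 1 and locker 6) = (1/168) / (1/28) = 1/6.

1/6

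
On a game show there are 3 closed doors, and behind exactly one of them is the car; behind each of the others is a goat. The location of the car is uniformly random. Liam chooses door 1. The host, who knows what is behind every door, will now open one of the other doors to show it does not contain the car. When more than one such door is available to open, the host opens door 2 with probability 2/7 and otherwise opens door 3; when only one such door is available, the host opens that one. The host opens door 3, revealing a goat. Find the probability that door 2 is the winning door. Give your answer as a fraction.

7/12

Consider each possible location of the car in turn.
If it is behind door 1 (prior 1/3): door 2 is available but not opened, probability 5/7; weight (1/3)·(5/7) = 5/21.
If it is behind door 2 (prior 1/3): only door 3 is available, probability 1; weight (1/3)·1 = 1/3.
If it is behind door 3 (prior 1/3): the host opened door 3, so this case is ruled out; weight (1/3)·0 = 0.
The weights sum to 4/7.
So P(the car behind door 2 | the host opened door 3) = (1/3) / (4/7) = 7/12.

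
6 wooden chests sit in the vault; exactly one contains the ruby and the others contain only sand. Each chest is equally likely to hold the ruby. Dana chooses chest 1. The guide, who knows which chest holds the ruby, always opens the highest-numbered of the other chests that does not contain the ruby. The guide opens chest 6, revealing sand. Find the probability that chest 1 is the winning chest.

Apply Bayes' rule, conditioning on where the ruby actually is.
If it is in any of chests 1, 2, 3, 4, and 5 (prior 1/6 each): chest 6 is the highest-numbered option available, probability 1; weight (1/6)·1 = 1/6 each.
If it is in chest 6 (prior 1/6): the guide opened chest 6, so this case is ruled out; weight (1/6)·0 = 0.
The weights sum to 5/6.
So P(the ruby in chest 1 | the guide opened chest 6) = (1/6) / (5/6) = 1/5.

1/5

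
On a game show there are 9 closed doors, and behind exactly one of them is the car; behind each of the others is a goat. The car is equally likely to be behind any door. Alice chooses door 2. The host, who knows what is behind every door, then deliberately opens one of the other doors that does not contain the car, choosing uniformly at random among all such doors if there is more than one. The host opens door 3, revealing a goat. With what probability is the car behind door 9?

Condition on the true location of the car.
If it is behind any of doors 1, 4, 5, 6, 7, 8, and 9 (prior 1/9 each): the host has 7 equally likely choices, so probability 1/7; weight (1/9)·(1/7) = 1/63 each.
If it is behind door 2 (prior 1/9): the host has 8 equally likely choices, so probability 1/8; weight (1/9)·(1/8) = 1/72.
If it is behind door 3 (prior 1/9): the host opened door 3, so this case is ruled out; weight (1/9)·0 = 0.
The weights sum to 1/8.
So P(the car behind door 9 | the host opened door 3) = (1/63) / (1/8) = 8/63.

8/63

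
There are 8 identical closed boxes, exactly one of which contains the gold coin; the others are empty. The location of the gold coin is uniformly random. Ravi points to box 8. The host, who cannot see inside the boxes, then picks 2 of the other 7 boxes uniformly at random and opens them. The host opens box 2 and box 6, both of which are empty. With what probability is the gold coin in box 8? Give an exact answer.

Apply Bayes' rule, conditioning on where the gold coin actually is.
If it is in any of boxes 1, 3, 4, 5, 7, and 8 (prior 1/8 each): the host picks exactly this set with probability 1/21 regardless, and none is the prize; weight (1/8)·(1/21) = 1/168 each.
If it is in either of boxes 2 and 6 (prior 1/8 each): that box was opened and seen not to hold the prize — ruled out; weight (1/8)·0 = 0 each.
The weights sum to 1/28.
So P(the gold coin in box 8 | the host opened box 2 and box 6) = (1/168) / (1/28) = 1/6.

1/6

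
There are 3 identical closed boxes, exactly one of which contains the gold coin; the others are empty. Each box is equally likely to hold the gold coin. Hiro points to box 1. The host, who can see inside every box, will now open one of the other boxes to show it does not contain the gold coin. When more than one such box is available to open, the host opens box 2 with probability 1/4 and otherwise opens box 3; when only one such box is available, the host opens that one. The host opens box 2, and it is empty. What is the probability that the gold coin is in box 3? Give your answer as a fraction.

Apply Bayes' rule, conditioning on where the gold coin actually is.
If it is in box 1 (prior 1/3): box 2 is available, opened with probability 1/4; weight (1/3)·(1/4) = 1/12.
If it is in box 2 (prior 1/3): the host opened box 2, so this case is ruled out; weight (1/3)·0 = 0.
If it is in box 3 (prior 1/3): only box 2 is available, probability 1; weight (1/3)·1 = 1/3.
The weights sum to 5/12.
So P(the gold coin in box 3 | the host opened box 2) = (1/3) / (5/12) = 4/5.

4/5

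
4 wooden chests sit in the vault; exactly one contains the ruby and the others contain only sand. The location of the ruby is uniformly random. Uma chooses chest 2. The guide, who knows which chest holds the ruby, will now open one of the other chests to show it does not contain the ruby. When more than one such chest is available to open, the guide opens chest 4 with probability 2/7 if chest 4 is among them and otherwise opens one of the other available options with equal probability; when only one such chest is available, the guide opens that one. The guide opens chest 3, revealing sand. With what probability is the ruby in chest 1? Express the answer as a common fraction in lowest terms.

Apply Bayes' rule, conditioning on where the ruby actually is.
If it is in chest 1 (prior 1/4): chest 4 is available but not opened, probability 5/7; weight (1/4)·(5/7) = 5/28.
If it is in chest 2 (prior 1/4): chest 4 is available but not opened; chest 3 gets probability (1 − 2/7)/2 = 5/14; weight (1/4)·(5/14) = 5/56.
If it is in chest 3 (prior 1/4): the guide opened chest 3, so this case is ruled out; weight (1/4)·0 = 0.
If it is in chest 4 (prior 1/4): chest 4 holds the prize so is unavailable; the guide chooses uniformly among the 2 others, probability 1/2; weight (1/4)·(1/2) = 1/8.
The weights sum to 11/28.
So P(the ruby in chest 1 | the guide opened chest 3) = (5/28) / (11/28) = 5/11.

5/11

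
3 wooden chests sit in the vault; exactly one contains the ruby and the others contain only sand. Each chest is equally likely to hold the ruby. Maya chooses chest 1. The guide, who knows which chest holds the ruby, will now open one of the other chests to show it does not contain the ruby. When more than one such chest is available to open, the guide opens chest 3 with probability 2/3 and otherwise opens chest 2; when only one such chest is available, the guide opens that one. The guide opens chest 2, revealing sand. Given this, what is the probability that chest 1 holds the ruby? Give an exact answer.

1/4

Apply Bayes' rule, conditioning on where the ruby actually is.
If it is in chest 1 (prior 1/3): chest 3 is available but not opened, probability 1/3; weight (1/3)·(1/3) = 1/9.
If it is in chest 2 (prior 1/3): the guide opened chest 2, so this case is ruled out; weight (1/3)·0 = 0.
If it is in chest 3 (prior 1/3): only chest 2 is available, probability 1; weight (1/3)·1 = 1/3.
The weights sum to 4/9.
So P(the ruby in chest 1 | the guide opened chest 2) = (1/9) / (4/9) = 1/4.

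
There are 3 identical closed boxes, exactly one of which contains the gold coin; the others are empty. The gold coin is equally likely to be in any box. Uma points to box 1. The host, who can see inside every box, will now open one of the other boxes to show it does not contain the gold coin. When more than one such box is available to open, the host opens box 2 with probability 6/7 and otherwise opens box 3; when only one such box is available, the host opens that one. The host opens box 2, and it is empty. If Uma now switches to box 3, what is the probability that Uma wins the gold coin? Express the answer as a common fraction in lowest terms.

Consider each possible location of the gold coin in turn.
If it is in box 1 (prior 1/3): box 2 is available, opened with probability 6/7; weight (1/3)·(6/7) = 2/7.
If it is in box 2 (prior 1/3): the host opened box 2, so this case is ruled out; weight (1/3)·0 = 0.
If it is in box 3 (prior 1/3): only box 2 is available, probability 1; weight (1/3)·1 = 1/3.
The weights sum to 13/21.
So P(the gold coin in box 3 | the host opened box 2) = (1/3) / (13/21) = 7/13.

7/13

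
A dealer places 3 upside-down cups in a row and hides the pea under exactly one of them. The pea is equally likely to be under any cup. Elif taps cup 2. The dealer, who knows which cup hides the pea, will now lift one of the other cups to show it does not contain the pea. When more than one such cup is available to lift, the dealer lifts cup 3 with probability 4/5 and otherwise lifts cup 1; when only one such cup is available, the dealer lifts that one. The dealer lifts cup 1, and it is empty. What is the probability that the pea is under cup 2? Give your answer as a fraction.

Consider each possible location of the pea in turn.
If it is under cup 1 (prior 1/3): the dealer opened cup 1, so this case is ruled out; weight (1/3)·0 = 0.
If it is under cup 2 (prior 1/3): cup 3 is available but not opened, probability 1/5; weight (1/3)·(1/5) = 1/15.
If it is under cup 3 (prior 1/3): only cup 1 is available, probability 1; weight (1/3)·1 = 1/3.
The weights sum to 2/5.
So P(the pea under cup 2 | the dealer opened cup 1) = (1/15) / (2/5) = 1/6.

1/6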